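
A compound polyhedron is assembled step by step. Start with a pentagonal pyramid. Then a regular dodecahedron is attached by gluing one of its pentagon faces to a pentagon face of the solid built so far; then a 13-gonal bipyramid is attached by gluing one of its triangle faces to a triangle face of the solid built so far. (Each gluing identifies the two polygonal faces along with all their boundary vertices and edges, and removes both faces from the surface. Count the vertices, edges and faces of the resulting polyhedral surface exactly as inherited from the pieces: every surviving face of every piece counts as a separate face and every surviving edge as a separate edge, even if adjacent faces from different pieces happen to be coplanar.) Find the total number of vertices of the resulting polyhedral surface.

A pentagonal pyramid: V=6, E=10, F=6.
Attach a regular dodecahedron (V=20, E=30, F=12) along a 5-gon: merge 5 vertices and 5 edges, delete both glued faces → V=21, E=35, F=16.
Attach a 13-gonal bipyramid (V=15, E=39, F=26) along a 3-gon: merge 3 vertices and 3 edges, delete both glued faces → V=33, E=71, F=40.
Check: V − E + F = 33 − 71 + 40 = 2.

33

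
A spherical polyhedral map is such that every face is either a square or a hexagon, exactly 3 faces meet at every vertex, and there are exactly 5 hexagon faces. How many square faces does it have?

Let x be the number of squares; then F = 5 + x.
Edge–face incidences: 2E = 6·5 + 4·x = 30 + 4x.
Every vertex has degree 3, so 3V = 2E.
Euler: V − E + F = 2 ⇒ (2E)/3 − E + (5 + x) = 2.
Multiply by 6: 2·(2E) − 3·(2E) + 6·(5 + x) = 12, i.e. 30 + 6x − (30 + 4x) = 12.
Collecting terms: 2x = 12, so x = 6.
Then 2E = 30 + 4·6 = 54, so E = 27, V = 2E/3 = 18, F = 5 + 6 = 11.

6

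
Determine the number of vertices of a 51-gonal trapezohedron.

The n-trapezohedron (dual of the n-antiprism) has V = 2·51 + 2 = 104, E = 4·51 = 204, F = 2·51 = 102.

104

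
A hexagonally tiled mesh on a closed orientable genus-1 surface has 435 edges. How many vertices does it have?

290

χ = 2 − 2·1 = 0, and every face is a hexagon so 6F = 2E.
F = 2E/6 = 145. Then V = 0 + E − F = 0 + 435 − 145 = 290.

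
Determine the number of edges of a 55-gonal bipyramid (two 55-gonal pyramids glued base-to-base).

A bipyramid over an n-gon has 2n triangular faces and n + 2 vertices: V = 55 + 2 = 57, E = 3·55 = 165, F = 2·55 = 110.
Check: V − E + F = 57 − 165 + 110 = 2.

165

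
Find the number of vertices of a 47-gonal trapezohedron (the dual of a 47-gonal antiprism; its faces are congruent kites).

96

The n-trapezohedron (dual of the n-antiprism) has V = 2·47 + 2 = 96, E = 4·47 = 188, F = 2·47 = 94.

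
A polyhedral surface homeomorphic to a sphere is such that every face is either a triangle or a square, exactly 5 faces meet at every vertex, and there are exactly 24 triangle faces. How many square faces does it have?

Let x be the number of squares; then F = 24 + x.
Edge–face incidences: 2E = 3·24 + 4·x = 72 + 4x.
Every vertex has degree 5, so 5V = 2E.
Euler: V − E + F = 2 ⇒ (2E)/5 − E + (24 + x) = 2.
Multiply by 10: 2·(2E) − 5·(2E) + 10·(24 + x) = 20, i.e. 240 + 10x − 3·(72 + 4x) = 20.
Collecting terms: −2x + 24 = 20, so −2x = −4, so x = 2.
Then 2E = 72 + 4·2 = 80, so E = 40, V = 2E/5 = 16, F = 24 + 2 = 26.

2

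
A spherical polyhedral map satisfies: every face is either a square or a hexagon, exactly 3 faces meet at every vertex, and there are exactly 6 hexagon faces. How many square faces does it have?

Let x be the number of squares; then F = 6 + x.
Edge–face incidences: 2E = 6·6 + 4·x = 36 + 4x.
Every vertex has degree 3, so 3V = 2E.
Euler: V − E + F = 2 ⇒ (2E)/3 − E + (6 + x) = 2.
Multiply by 6: 2·(2E) − 3·(2E) + 6·(6 + x) = 12, i.e. 36 + 6x − (36 + 4x) = 12.
Collecting terms: 2x = 12, so x = 6.
Then 2E = 36 + 4·6 = 60, so E = 30, V = 2E/3 = 20, F = 6 + 6 = 12.

6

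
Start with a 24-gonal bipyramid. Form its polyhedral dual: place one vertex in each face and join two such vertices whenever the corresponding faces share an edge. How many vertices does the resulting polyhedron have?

The base solid has V = 26, E = 72, F = 48.
The dual swaps V and F and preserves E: V′ = F = 48, E′ = E = 72, F′ = V = 26.

48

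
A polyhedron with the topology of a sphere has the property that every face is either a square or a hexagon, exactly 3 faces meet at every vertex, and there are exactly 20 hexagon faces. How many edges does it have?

72

Let x be the number of squares; then F = 20 + x.
Edge–face incidences: 2E = 6·20 + 4·x = 120 + 4x.
Every vertex has degree 3, so 3V = 2E.
Euler: V − E + F = 2 ⇒ (2E)/3 − E + (20 + x) = 2.
Multiply by 6: 2·(2E) − 3·(2E) + 6·(20 + x) = 12, i.e. 120 + 6x − (120 + 4x) = 12.
Collecting terms: 2x = 12, so x = 6.
Then 2E = 120 + 4·6 = 144, so E = 72, V = 2E/3 = 48, F = 20 + 6 = 26.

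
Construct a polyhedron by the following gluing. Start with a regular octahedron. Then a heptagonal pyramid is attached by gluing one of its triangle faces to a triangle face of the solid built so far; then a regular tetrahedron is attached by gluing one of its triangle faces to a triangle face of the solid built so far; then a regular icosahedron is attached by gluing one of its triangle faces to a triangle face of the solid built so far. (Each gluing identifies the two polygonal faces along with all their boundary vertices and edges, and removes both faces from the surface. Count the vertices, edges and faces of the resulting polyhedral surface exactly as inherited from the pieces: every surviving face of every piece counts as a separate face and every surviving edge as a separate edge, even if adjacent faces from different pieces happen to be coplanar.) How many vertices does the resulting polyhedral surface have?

21

A regular octahedron: V=6, E=12, F=8.
Attach a heptagonal pyramid (V=8, E=14, F=8) along a 3-gon: merge 3 vertices and 3 edges, delete both glued faces → V=11, E=23, F=14.
Attach a regular tetrahedron (V=4, E=6, F=4) along a 3-gon: merge 3 vertices and 3 edges, delete both glued faces → V=12, E=26, F=16.
Attach a regular icosahedron (V=12, E=30, F=20) along a 3-gon: merge 3 vertices and 3 edges, delete both glued faces → V=21, E=53, F=34.
Check: V − E + F = 21 − 53 + 34 = 2.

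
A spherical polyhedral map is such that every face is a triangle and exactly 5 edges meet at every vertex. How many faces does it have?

20

Each face has 3 edges and each edge borders two faces, so 2E = 3F.
Each vertex has degree 5, so 5V = 2E and hence V = 3F/5.
Euler: V − E + F = 2 ⇒ (3F/5) − (3F/2) + F = 2.
Multiply by 10: (6 − 15 + 10)F = 20, i.e. 1F = 20.
So F = 20, E = 3·20/2 = 30, V = 3·20/5 = 12.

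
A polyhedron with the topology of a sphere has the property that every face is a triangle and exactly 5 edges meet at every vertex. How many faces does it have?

20

Each face has 3 edges and each edge borders two faces, so 2E = 3F.
Each vertex has degree 5, so 5V = 2E and hence V = 3F/5.
Euler: V − E + F = 2 ⇒ (3F/5) − (3F/2) + F = 2.
Multiply by 10: (6 − 15 + 10)F = 20, i.e. 1F = 20.
So F = 20, E = 3·20/2 = 30, V = 3·20/5 = 12.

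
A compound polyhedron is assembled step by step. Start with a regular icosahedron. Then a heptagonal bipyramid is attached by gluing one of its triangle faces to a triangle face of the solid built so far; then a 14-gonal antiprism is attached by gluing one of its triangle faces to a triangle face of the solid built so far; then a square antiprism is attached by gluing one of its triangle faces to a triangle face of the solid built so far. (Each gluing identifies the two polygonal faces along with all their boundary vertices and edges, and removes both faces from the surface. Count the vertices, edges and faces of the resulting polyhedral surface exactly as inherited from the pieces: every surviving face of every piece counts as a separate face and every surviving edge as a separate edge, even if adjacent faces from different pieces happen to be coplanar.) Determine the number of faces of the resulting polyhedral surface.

68

A regular icosahedron: V=12, E=30, F=20.
Attach a heptagonal bipyramid (V=9, E=21, F=14) along a 3-gon: merge 3 vertices and 3 edges, delete both glued faces → V=18, E=48, F=32.
Attach a 14-gonal antiprism (V=28, E=56, F=30) along a 3-gon: merge 3 vertices and 3 edges, delete both glued faces → V=43, E=101, F=60.
Attach a square antiprism (V=8, E=16, F=10) along a 3-gon: merge 3 vertices and 3 edges, delete both glued faces → V=48, E=114, F=68.
Check: V − E + F = 48 − 114 + 68 = 2.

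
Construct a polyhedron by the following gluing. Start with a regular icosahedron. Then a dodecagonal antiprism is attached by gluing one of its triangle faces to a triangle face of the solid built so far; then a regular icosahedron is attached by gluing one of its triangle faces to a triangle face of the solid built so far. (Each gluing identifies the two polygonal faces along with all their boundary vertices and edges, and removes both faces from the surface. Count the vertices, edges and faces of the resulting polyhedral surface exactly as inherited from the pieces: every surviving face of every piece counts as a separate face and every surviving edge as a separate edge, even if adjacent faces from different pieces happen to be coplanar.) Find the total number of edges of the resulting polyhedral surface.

102

A regular icosahedron: V=12, E=30, F=20.
Attach a dodecagonal antiprism (V=24, E=48, F=26) along a 3-gon: merge 3 vertices and 3 edges, delete both glued faces → V=33, E=75, F=44.
Attach a regular icosahedron (V=12, E=30, F=20) along a 3-gon: merge 3 vertices and 3 edges, delete both glued faces → V=42, E=102, F=62.
Check: V − E + F = 42 − 102 + 62 = 2.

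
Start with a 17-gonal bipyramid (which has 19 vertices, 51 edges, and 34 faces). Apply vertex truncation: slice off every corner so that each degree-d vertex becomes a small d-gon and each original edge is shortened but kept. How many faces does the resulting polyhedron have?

53

Truncation replaces each original edge-end by a new vertex, so V′ = 2E = 102.
Each original edge survives, and each old vertex of degree d contributes d new edges; summing degrees gives Σd = 2E, so E′ = E + 2E = 3E = 153.
Each original face survives and each original vertex becomes one new face: F′ = F + V = 53.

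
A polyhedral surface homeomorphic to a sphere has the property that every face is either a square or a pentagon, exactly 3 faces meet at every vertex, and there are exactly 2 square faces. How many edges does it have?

Let x be the number of pentagons; then F = 2 + x.
Edge–face incidences: 2E = 4·2 + 5·x = 8 + 5x.
Every vertex has degree 3, so 3V = 2E.
Euler: V − E + F = 2 ⇒ (2E)/3 − E + (2 + x) = 2.
Multiply by 6: 2·(2E) − 3·(2E) + 6·(2 + x) = 12, i.e. 12 + 6x − (8 + 5x) = 12.
Collecting terms: x + 4 = 12, so x = 8.
Then 2E = 8 + 5·8 = 48, so E = 24, V = 2E/3 = 16, F = 2 + 8 = 10.

24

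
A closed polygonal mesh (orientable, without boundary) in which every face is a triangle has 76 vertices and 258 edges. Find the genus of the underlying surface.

Every face is a triangle and each edge borders two faces, so 3F = 2·258, giving F = 172.
χ = V − E + F = 76 − 258 + 172 = -10.
For a closed orientable surface χ = 2 − 2g, so g = (2 − (-10))/2 = 6.

6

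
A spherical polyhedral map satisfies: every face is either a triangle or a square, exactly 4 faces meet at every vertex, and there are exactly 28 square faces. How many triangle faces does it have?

8

Let x be the number of triangles; then F = 28 + x.
Edge–face incidences: 2E = 4·28 + 3·x = 112 + 3x.
Every vertex has degree 4, so 4V = 2E.
Euler: V − E + F = 2 ⇒ (2E)/4 − E + (28 + x) = 2.
Multiply by 8: 2·(2E) − 4·(2E) + 8·(28 + x) = 16, i.e. 224 + 8x − 2·(112 + 3x) = 16.
Collecting terms: 2x = 16, so x = 8.
Then 2E = 112 + 3·8 = 136, so E = 68, V = 2E/4 = 34, F = 28 + 8 = 36.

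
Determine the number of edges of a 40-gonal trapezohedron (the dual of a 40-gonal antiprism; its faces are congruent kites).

The n-trapezohedron (dual of the n-antiprism) has V = 2·40 + 2 = 82, E = 4·40 = 160, F = 2·40 = 80.

160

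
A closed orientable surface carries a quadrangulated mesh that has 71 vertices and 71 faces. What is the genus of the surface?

1

Every face is a square, so 2E = 4·71 = 284, giving E = 142.
χ = V − E + F = 71 − 142 + 71 = 0.
For a closed orientable surface χ = 2 − 2g, so g = (2 − (0))/2 = 1.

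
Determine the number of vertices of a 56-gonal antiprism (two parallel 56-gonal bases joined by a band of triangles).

112

An antiprism on an n-gon has two n-gon caps and 2n triangles: V = 2·56 = 112, E = 4·56 = 224, F = 2·56 + 2 = 114.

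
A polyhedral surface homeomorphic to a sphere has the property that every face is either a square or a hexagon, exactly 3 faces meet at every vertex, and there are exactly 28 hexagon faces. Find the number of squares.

Let x be the number of squares; then F = 28 + x.
Edge–face incidences: 2E = 6·28 + 4·x = 168 + 4x.
Every vertex has degree 3, so 3V = 2E.
Euler: V − E + F = 2 ⇒ (2E)/3 − E + (28 + x) = 2.
Multiply by 6: 2·(2E) − 3·(2E) + 6·(28 + x) = 12, i.e. 168 + 6x − (168 + 4x) = 12.
Collecting terms: 2x = 12, so x = 6.
Then 2E = 168 + 4·6 = 192, so E = 96, V = 2E/3 = 64, F = 28 + 6 = 34.

6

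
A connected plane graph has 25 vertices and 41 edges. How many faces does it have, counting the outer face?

Euler's formula for a connected plane graph: V − E + F = 2, so F = 2 − 25 + 41 = 18.

18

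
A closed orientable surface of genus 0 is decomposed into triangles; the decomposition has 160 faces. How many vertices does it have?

χ = 2 − 2·0 = 2, and every face is a triangle so 3F = 2E.
E = 3·160/2 = 240. Then V = 2 + E − F = 2 + 240 − 160 = 82.

82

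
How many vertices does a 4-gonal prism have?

8

A prism on an n-gon has two n-gon bases and n rectangular sides: V = 2·4 = 8, E = 3·4 = 12, F = 4 + 2 = 6.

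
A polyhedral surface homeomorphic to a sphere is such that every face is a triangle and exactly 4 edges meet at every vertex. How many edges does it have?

Each face has 3 edges and each edge borders two faces, so 2E = 3F.
Each vertex has degree 4, so 4V = 2E and hence V = 3F/4.
Euler: V − E + F = 2 ⇒ (3F/4) − (3F/2) + F = 2.
Multiply by 8: (6 − 12 + 8)F = 16, i.e. 2F = 16.
So F = 8, E = 3·8/2 = 12, V = 3·8/4 = 6.

12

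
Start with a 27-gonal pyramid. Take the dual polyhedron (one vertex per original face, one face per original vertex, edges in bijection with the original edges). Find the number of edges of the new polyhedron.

54

The base solid has V = 28, E = 54, F = 28.
The dual swaps V and F and preserves E: V′ = F = 28, E′ = E = 54, F′ = V = 28.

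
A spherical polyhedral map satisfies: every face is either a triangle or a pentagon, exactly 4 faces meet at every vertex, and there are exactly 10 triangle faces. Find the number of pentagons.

2

Let x be the number of pentagons; then F = 10 + x.
Edge–face incidences: 2E = 3·10 + 5·x = 30 + 5x.
Every vertex has degree 4, so 4V = 2E.
Euler: V − E + F = 2 ⇒ (2E)/4 − E + (10 + x) = 2.
Multiply by 8: 2·(2E) − 4·(2E) + 8·(10 + x) = 16, i.e. 80 + 8x − 2·(30 + 5x) = 16.
Collecting terms: −2x + 20 = 16, so −2x = −4, so x = 2.
Then 2E = 30 + 5·2 = 40, so E = 20, V = 2E/4 = 10, F = 10 + 2 = 12.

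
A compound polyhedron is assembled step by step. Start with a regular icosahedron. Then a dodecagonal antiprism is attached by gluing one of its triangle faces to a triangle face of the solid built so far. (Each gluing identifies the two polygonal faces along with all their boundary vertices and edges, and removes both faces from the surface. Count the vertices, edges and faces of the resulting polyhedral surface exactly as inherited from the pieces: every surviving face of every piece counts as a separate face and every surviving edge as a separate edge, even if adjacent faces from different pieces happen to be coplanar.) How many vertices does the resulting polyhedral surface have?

33

A regular icosahedron: V=12, E=30, F=20.
Attach a dodecagonal antiprism (V=24, E=48, F=26) along a 3-gon: merge 3 vertices and 3 edges, delete both glued faces → V=33, E=75, F=44.
Check: V − E + F = 33 − 75 + 44 = 2.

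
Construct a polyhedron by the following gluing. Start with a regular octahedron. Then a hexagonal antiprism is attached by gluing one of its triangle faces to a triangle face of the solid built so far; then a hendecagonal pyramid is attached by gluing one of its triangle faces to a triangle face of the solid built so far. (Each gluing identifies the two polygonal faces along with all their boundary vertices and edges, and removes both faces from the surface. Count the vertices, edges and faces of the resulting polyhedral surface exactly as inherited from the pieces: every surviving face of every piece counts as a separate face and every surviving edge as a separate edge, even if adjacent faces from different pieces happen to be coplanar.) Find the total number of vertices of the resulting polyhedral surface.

24

A regular octahedron: V=6, E=12, F=8.
Attach a hexagonal antiprism (V=12, E=24, F=14) along a 3-gon: merge 3 vertices and 3 edges, delete both glued faces → V=15, E=33, F=20.
Attach a hendecagonal pyramid (V=12, E=22, F=12) along a 3-gon: merge 3 vertices and 3 edges, delete both glued faces → V=24, E=52, F=30.
Check: V − E + F = 24 − 52 + 30 = 2.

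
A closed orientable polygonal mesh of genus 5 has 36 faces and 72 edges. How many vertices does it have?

28

For a closed orientable surface of genus 5, χ = 2 − 2·5 = -8.
V = -8 + E − F = -8 + 72 − 36 = 28.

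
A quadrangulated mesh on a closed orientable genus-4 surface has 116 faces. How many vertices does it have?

110

χ = 2 − 2·4 = -6, and every face is a square so 4F = 2E.
E = 4·116/2 = 232. Then V = -6 + E − F = -6 + 232 − 116 = 110.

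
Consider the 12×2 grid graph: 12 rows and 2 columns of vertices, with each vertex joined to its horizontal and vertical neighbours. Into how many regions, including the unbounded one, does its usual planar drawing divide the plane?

12

The grid has V = 12·2 = 24 vertices and E = 12·1 + 2·11 = 34 edges.
F = 2 − V + E = 2 − 24 + 34 = 12.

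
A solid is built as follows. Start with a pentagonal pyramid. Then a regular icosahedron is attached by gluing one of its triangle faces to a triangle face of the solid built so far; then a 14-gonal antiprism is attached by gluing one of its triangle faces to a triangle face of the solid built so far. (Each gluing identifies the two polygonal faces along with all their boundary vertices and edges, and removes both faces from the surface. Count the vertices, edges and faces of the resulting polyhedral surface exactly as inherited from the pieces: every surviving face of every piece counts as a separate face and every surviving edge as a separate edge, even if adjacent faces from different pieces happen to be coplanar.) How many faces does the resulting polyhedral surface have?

A pentagonal pyramid: V=6, E=10, F=6.
Attach a regular icosahedron (V=12, E=30, F=20) along a 3-gon: merge 3 vertices and 3 edges, delete both glued faces → V=15, E=37, F=24.
Attach a 14-gonal antiprism (V=28, E=56, F=30) along a 3-gon: merge 3 vertices and 3 edges, delete both glued faces → V=40, E=90, F=52.
Check: V − E + F = 40 − 90 + 52 = 2.

52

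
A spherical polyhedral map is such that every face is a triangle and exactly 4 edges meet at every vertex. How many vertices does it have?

Each face has 3 edges and each edge borders two faces, so 2E = 3F.
Each vertex has degree 4, so 4V = 2E and hence V = 3F/4.
Euler: V − E + F = 2 ⇒ (3F/4) − (3F/2) + F = 2.
Multiply by 8: (6 − 12 + 8)F = 16, i.e. 2F = 16.
So F = 8, E = 3·8/2 = 12, V = 3·8/4 = 6.

6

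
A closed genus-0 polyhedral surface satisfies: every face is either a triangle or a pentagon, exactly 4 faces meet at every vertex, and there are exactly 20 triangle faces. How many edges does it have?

60

Let x be the number of pentagons; then F = 20 + x.
Edge–face incidences: 2E = 3·20 + 5·x = 60 + 5x.
Every vertex has degree 4, so 4V = 2E.
Euler: V − E + F = 2 ⇒ (2E)/4 − E + (20 + x) = 2.
Multiply by 8: 2·(2E) − 4·(2E) + 8·(20 + x) = 16, i.e. 160 + 8x − 2·(60 + 5x) = 16.
Collecting terms: −2x + 40 = 16, so −2x = −24, so x = 12.
Then 2E = 60 + 5·12 = 120, so E = 60, V = 2E/4 = 30, F = 20 + 12 = 32.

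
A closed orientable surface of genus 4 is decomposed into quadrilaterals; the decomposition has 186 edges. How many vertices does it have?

87

χ = 2 − 2·4 = -6, and every face is a square so 4F = 2E.
F = 2E/4 = 93. Then V = -6 + E − F = -6 + 186 − 93 = 87.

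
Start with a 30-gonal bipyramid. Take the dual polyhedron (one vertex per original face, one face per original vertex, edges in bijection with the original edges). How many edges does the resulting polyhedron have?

90

The base solid has V = 32, E = 90, F = 60.
The dual swaps V and F and preserves E: V′ = F = 60, E′ = E = 90, F′ = V = 32.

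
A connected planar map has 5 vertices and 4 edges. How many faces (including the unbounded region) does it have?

1

Euler's formula for a connected plane graph: V − E + F = 2, so F = 2 − 5 + 4 = 1.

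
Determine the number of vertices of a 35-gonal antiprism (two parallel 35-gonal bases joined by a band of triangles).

An antiprism on an n-gon has two n-gon caps and 2n triangles: V = 2·35 = 70, E = 4·35 = 140, F = 2·35 + 2 = 72.

70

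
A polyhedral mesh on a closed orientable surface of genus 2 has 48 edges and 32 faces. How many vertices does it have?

For a closed orientable surface of genus 2, χ = 2 − 2·2 = -2.
V = -2 + E − F = -2 + 48 − 32 = 14.

14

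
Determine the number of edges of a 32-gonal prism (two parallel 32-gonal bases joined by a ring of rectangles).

96

A prism on an n-gon has two n-gon bases and n rectangular sides: V = 2·32 = 64, E = 3·32 = 96, F = 32 + 2 = 34.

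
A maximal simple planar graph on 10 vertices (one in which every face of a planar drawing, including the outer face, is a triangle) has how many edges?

In a plane triangulation 3F = 2E and V − E + F = 2, so E = 3V − 6 = 3·10 − 6 = 24.

24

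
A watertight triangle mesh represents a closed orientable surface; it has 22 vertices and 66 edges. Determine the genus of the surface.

Every face is a triangle and each edge borders two faces, so 3F = 2·66, giving F = 44.
χ = V − E + F = 22 − 66 + 44 = 0.
For a closed orientable surface χ = 2 − 2g, so g = (2 − (0))/2 = 1.

1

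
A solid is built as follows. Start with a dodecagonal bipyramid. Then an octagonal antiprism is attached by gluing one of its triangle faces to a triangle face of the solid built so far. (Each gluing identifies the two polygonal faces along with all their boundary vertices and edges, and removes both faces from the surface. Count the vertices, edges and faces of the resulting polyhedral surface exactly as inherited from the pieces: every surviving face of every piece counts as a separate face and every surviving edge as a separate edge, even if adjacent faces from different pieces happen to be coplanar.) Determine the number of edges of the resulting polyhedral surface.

A dodecagonal bipyramid: V=14, E=36, F=24.
Attach an octagonal antiprism (V=16, E=32, F=18) along a 3-gon: merge 3 vertices and 3 edges, delete both glued faces → V=27, E=65, F=40.
Check: V − E + F = 27 − 65 + 40 = 2.

65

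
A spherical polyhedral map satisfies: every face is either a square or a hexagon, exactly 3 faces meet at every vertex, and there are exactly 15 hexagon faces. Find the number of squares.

Let x be the number of squares; then F = 15 + x.
Edge–face incidences: 2E = 6·15 + 4·x = 90 + 4x.
Every vertex has degree 3, so 3V = 2E.
Euler: V − E + F = 2 ⇒ (2E)/3 − E + (15 + x) = 2.
Multiply by 6: 2·(2E) − 3·(2E) + 6·(15 + x) = 12, i.e. 90 + 6x − (90 + 4x) = 12.
Collecting terms: 2x = 12, so x = 6.
Then 2E = 90 + 4·6 = 114, so E = 57, V = 2E/3 = 38, F = 15 + 6 = 21.

6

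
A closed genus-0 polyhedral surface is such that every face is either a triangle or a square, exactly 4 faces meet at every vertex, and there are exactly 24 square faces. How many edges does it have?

60

Let x be the number of triangles; then F = 24 + x.
Edge–face incidences: 2E = 4·24 + 3·x = 96 + 3x.
Every vertex has degree 4, so 4V = 2E.
Euler: V − E + F = 2 ⇒ (2E)/4 − E + (24 + x) = 2.
Multiply by 8: 2·(2E) − 4·(2E) + 8·(24 + x) = 16, i.e. 192 + 8x − 2·(96 + 3x) = 16.
Collecting terms: 2x = 16, so x = 8.
Then 2E = 96 + 3·8 = 120, so E = 60, V = 2E/4 = 30, F = 24 + 8 = 32.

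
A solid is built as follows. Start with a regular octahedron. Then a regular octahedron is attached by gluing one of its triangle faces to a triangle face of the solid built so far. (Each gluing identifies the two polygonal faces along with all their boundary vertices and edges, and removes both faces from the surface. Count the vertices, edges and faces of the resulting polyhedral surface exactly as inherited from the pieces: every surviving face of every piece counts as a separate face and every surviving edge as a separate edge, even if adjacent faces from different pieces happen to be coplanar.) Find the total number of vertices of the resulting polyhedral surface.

A regular octahedron: V=6, E=12, F=8.
Attach a regular octahedron (V=6, E=12, F=8) along a 3-gon: merge 3 vertices and 3 edges, delete both glued faces → V=9, E=21, F=14.
Check: V − E + F = 9 − 21 + 14 = 2.

9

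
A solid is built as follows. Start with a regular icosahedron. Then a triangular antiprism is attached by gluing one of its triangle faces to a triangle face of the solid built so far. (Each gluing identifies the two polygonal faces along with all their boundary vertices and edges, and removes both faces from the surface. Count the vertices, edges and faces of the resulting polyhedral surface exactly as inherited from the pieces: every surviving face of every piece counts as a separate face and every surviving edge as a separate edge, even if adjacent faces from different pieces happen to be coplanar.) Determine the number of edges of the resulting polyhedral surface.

A regular icosahedron: V=12, E=30, F=20.
Attach a triangular antiprism (V=6, E=12, F=8) along a 3-gon: merge 3 vertices and 3 edges, delete both glued faces → V=15, E=39, F=26.
Check: V − E + F = 15 − 39 + 26 = 2.

39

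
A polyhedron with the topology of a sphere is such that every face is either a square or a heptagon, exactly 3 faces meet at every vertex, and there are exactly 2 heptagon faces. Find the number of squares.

7

Let x be the number of squares; then F = 2 + x.
Edge–face incidences: 2E = 7·2 + 4·x = 14 + 4x.
Every vertex has degree 3, so 3V = 2E.
Euler: V − E + F = 2 ⇒ (2E)/3 − E + (2 + x) = 2.
Multiply by 6: 2·(2E) − 3·(2E) + 6·(2 + x) = 12, i.e. 12 + 6x − (14 + 4x) = 12.
Collecting terms: 2x − 2 = 12, so 2x = 14, so x = 7.
Then 2E = 14 + 4·7 = 42, so E = 21, V = 2E/3 = 14, F = 2 + 7 = 9.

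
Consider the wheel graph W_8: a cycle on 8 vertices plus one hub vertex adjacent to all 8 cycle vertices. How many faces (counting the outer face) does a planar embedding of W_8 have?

9

W_8 has V = 8 + 1 = 9 vertices and E = 2·8 = 16 edges.
By Euler's formula F = 2 − V + E = 2 − 9 + 16 = 9.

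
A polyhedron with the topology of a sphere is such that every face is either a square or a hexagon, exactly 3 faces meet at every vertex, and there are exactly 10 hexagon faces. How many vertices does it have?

28

Let x be the number of squares; then F = 10 + x.
Edge–face incidences: 2E = 6·10 + 4·x = 60 + 4x.
Every vertex has degree 3, so 3V = 2E.
Euler: V − E + F = 2 ⇒ (2E)/3 − E + (10 + x) = 2.
Multiply by 6: 2·(2E) − 3·(2E) + 6·(10 + x) = 12, i.e. 60 + 6x − (60 + 4x) = 12.
Collecting terms: 2x = 12, so x = 6.
Then 2E = 60 + 4·6 = 84, so E = 42, V = 2E/3 = 28, F = 10 + 6 = 16.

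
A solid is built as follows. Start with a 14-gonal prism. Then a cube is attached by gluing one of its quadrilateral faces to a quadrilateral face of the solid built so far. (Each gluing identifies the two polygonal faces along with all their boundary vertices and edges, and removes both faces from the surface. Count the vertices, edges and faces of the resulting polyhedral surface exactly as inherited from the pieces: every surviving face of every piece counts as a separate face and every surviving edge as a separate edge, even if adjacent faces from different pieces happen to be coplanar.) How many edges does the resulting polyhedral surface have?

A 14-gonal prism: V=28, E=42, F=16.
Attach a cube (V=8, E=12, F=6) along a 4-gon: merge 4 vertices and 4 edges, delete both glued faces → V=32, E=50, F=20.
Check: V − E + F = 32 − 50 + 20 = 2.

50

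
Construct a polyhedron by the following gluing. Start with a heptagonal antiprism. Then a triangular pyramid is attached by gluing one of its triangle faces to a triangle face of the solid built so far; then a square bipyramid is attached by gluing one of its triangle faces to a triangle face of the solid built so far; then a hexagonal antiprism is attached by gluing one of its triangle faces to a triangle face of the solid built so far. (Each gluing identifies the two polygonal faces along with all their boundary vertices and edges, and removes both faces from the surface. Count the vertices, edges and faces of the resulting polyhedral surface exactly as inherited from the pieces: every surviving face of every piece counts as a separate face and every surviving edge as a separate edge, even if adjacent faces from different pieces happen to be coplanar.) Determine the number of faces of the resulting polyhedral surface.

A heptagonal antiprism: V=14, E=28, F=16.
Attach a triangular pyramid (V=4, E=6, F=4) along a 3-gon: merge 3 vertices and 3 edges, delete both glued faces → V=15, E=31, F=18.
Attach a square bipyramid (V=6, E=12, F=8) along a 3-gon: merge 3 vertices and 3 edges, delete both glued faces → V=18, E=40, F=24.
Attach a hexagonal antiprism (V=12, E=24, F=14) along a 3-gon: merge 3 vertices and 3 edges, delete both glued faces → V=27, E=61, F=36.
Check: V − E + F = 27 − 61 + 36 = 2.

36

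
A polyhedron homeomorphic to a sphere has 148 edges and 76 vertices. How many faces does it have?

74

Here V − E + F = 2.
F = 2 − V + E = 2 − 76 + 148 = 74.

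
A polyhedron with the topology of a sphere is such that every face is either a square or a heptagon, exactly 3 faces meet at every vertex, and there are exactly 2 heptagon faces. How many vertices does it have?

Let x be the number of squares; then F = 2 + x.
Edge–face incidences: 2E = 7·2 + 4·x = 14 + 4x.
Every vertex has degree 3, so 3V = 2E.
Euler: V − E + F = 2 ⇒ (2E)/3 − E + (2 + x) = 2.
Multiply by 6: 2·(2E) − 3·(2E) + 6·(2 + x) = 12, i.e. 12 + 6x − (14 + 4x) = 12.
Collecting terms: 2x − 2 = 12, so 2x = 14, so x = 7.
Then 2E = 14 + 4·7 = 42, so E = 21, V = 2E/3 = 14, F = 2 + 7 = 9.

14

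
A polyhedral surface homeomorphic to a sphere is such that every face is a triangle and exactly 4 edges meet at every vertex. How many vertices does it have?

Each face has 3 edges and each edge borders two faces, so 2E = 3F.
Each vertex has degree 4, so 4V = 2E and hence V = 3F/4.
Euler: V − E + F = 2 ⇒ (3F/4) − (3F/2) + F = 2.
Multiply by 8: (6 − 12 + 8)F = 16, i.e. 2F = 16.
So F = 8, E = 3·8/2 = 12, V = 3·8/4 = 6.

6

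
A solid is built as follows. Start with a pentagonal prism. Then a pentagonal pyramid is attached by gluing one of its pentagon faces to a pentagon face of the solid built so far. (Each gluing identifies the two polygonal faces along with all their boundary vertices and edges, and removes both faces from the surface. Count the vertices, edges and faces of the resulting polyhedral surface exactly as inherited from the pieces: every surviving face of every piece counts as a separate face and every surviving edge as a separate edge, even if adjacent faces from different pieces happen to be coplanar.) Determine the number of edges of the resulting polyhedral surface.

20

A pentagonal prism: V=10, E=15, F=7.
Attach a pentagonal pyramid (V=6, E=10, F=6) along a 5-gon: merge 5 vertices and 5 edges, delete both glued faces → V=11, E=20, F=11.
Check: V − E + F = 11 − 20 + 11 = 2.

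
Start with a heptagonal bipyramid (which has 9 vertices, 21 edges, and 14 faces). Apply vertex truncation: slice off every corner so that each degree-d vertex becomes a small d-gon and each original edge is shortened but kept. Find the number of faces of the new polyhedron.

23

Truncation replaces each original edge-end by a new vertex, so V′ = 2E = 42.
Each original edge survives, and each old vertex of degree d contributes d new edges; summing degrees gives Σd = 2E, so E′ = E + 2E = 3E = 63.
Each original face survives and each original vertex becomes one new face: F′ = F + V = 23.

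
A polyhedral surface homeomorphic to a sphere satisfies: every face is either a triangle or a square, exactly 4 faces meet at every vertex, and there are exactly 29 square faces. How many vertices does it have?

Let x be the number of triangles; then F = 29 + x.
Edge–face incidences: 2E = 4·29 + 3·x = 116 + 3x.
Every vertex has degree 4, so 4V = 2E.
Euler: V − E + F = 2 ⇒ (2E)/4 − E + (29 + x) = 2.
Multiply by 8: 2·(2E) − 4·(2E) + 8·(29 + x) = 16, i.e. 232 + 8x − 2·(116 + 3x) = 16.
Collecting terms: 2x = 16, so x = 8.
Then 2E = 116 + 3·8 = 140, so E = 70, V = 2E/4 = 35, F = 29 + 8 = 37.

35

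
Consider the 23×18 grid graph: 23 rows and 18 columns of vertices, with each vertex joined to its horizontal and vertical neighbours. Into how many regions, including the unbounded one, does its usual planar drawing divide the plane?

375

The grid has V = 23·18 = 414 vertices and E = 23·17 + 18·22 = 787 edges.
F = 2 − V + E = 2 − 414 + 787 = 375.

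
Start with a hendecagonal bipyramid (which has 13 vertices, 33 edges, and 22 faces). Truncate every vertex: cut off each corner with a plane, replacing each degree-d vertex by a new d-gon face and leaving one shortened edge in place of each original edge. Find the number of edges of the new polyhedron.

99

Truncation replaces each original edge-end by a new vertex, so V′ = 2E = 66.
Each original edge survives, and each old vertex of degree d contributes d new edges; summing degrees gives Σd = 2E, so E′ = E + 2E = 3E = 99.
Each original face survives and each original vertex becomes one new face: F′ = F + V = 35.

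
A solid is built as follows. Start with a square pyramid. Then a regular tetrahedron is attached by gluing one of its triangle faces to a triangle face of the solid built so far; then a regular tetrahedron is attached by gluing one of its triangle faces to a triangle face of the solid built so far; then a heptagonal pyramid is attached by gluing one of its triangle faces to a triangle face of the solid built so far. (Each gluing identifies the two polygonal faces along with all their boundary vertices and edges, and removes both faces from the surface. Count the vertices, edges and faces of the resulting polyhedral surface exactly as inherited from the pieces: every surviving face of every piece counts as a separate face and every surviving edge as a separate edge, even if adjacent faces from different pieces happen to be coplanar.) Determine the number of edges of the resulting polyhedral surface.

A square pyramid: V=5, E=8, F=5.
Attach a regular tetrahedron (V=4, E=6, F=4) along a 3-gon: merge 3 vertices and 3 edges, delete both glued faces → V=6, E=11, F=7.
Attach a regular tetrahedron (V=4, E=6, F=4) along a 3-gon: merge 3 vertices and 3 edges, delete both glued faces → V=7, E=14, F=9.
Attach a heptagonal pyramid (V=8, E=14, F=8) along a 3-gon: merge 3 vertices and 3 edges, delete both glued faces → V=12, E=25, F=15.
Check: V − E + F = 12 − 25 + 15 = 2.

25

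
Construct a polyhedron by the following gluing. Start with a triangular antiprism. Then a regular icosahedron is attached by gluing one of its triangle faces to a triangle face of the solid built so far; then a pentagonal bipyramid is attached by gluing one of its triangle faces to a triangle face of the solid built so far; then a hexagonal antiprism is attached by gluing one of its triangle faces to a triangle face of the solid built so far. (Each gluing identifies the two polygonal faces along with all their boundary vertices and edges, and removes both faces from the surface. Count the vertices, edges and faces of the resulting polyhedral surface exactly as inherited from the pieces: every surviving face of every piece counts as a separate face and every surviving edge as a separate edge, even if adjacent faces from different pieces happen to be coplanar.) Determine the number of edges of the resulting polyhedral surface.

A triangular antiprism: V=6, E=12, F=8.
Attach a regular icosahedron (V=12, E=30, F=20) along a 3-gon: merge 3 vertices and 3 edges, delete both glued faces → V=15, E=39, F=26.
Attach a pentagonal bipyramid (V=7, E=15, F=10) along a 3-gon: merge 3 vertices and 3 edges, delete both glued faces → V=19, E=51, F=34.
Attach a hexagonal antiprism (V=12, E=24, F=14) along a 3-gon: merge 3 vertices and 3 edges, delete both glued faces → V=28, E=72, F=46.
Check: V − E + F = 28 − 72 + 46 = 2.

72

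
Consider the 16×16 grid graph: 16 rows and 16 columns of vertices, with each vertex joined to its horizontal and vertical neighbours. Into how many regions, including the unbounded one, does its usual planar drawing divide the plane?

The grid has V = 16·16 = 256 vertices and E = 16·15 + 16·15 = 480 edges.
F = 2 − V + E = 2 − 256 + 480 = 226.

226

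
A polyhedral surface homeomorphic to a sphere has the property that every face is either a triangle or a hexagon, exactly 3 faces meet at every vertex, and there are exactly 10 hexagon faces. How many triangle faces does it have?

4

Let x be the number of triangles; then F = 10 + x.
Edge–face incidences: 2E = 6·10 + 3·x = 60 + 3x.
Every vertex has degree 3, so 3V = 2E.
Euler: V − E + F = 2 ⇒ (2E)/3 − E + (10 + x) = 2.
Multiply by 6: 2·(2E) − 3·(2E) + 6·(10 + x) = 12, i.e. 60 + 6x − (60 + 3x) = 12.
Collecting terms: 3x = 12, so x = 4.
Then 2E = 60 + 3·4 = 72, so E = 36, V = 2E/3 = 24, F = 10 + 4 = 14.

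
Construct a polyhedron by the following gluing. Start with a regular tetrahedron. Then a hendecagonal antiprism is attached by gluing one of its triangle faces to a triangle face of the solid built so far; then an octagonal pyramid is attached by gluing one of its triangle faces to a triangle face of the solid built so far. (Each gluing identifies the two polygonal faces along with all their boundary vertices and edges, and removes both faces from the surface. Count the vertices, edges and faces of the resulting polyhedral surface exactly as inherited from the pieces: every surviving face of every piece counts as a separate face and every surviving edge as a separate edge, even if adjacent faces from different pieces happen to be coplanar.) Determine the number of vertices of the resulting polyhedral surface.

29

A regular tetrahedron: V=4, E=6, F=4.
Attach a hendecagonal antiprism (V=22, E=44, F=24) along a 3-gon: merge 3 vertices and 3 edges, delete both glued faces → V=23, E=47, F=26.
Attach an octagonal pyramid (V=9, E=16, F=9) along a 3-gon: merge 3 vertices and 3 edges, delete both glued faces → V=29, E=60, F=33.
Check: V − E + F = 29 − 60 + 33 = 2.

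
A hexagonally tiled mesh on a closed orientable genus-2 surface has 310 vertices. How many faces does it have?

χ = 2 − 2·2 = -2, and every face is a hexagon so 6F = 2E.
V − E + F = -2 with E = 6F/2 gives 310 − (6/2 − 1)·F = -2, so F = 156 and E = 468.

156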